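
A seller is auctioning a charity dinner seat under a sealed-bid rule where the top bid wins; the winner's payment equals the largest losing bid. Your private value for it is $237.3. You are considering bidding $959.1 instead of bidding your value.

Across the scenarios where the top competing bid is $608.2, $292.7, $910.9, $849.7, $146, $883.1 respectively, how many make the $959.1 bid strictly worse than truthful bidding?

The deviation hurts exactly when the highest competing bid lies strictly between $237.3 and $959.1 — overbidding then wins at a price above your value.
$608.2: inside the interval → strictly worse (loss $370.9).
$292.7: inside the interval → strictly worse (loss $55.4).
$910.9: inside the interval → strictly worse (loss $673.6).
$849.7: inside the interval → strictly worse (loss $612.4).
$146: below both → same outcome either way.
$883.1: inside the interval → strictly worse (loss $645.8).
Count: 5.

5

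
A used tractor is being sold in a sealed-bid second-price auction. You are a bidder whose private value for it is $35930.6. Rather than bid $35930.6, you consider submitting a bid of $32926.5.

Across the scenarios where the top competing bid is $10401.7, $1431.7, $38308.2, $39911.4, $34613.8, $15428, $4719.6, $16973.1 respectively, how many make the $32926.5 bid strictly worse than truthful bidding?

1

The deviation hurts exactly when the highest competing bid lies strictly between $32926.5 and $35930.6 — underbidding then forfeits a profitable win.
$10401.7: below both → same outcome either way.
$1431.7: below both → same outcome either way.
$38308.2: above both → same outcome either way.
$39911.4: above both → same outcome either way.
$34613.8: inside the interval → strictly worse (loss $1316.8).
$15428: below both → same outcome either way.
$4719.6: below both → same outcome either way.
$16973.1: below both → same outcome either way.
Count: 1.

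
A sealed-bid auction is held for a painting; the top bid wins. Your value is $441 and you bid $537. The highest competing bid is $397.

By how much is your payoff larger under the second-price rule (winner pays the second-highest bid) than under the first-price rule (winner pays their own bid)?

$140

You have the highest bid, so you win under either rule.
Second-price: pay $397 → payoff $44.
First-price: pay your own bid $537 → payoff −$96.
Difference = $44 − (−$96) = $140.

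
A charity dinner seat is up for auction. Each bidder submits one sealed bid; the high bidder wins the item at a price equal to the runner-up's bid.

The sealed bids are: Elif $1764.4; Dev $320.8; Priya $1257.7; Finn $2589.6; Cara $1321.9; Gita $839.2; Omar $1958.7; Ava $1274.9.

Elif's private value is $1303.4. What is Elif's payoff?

Highest bid: Finn at $2589.6, so Finn wins.
Second-highest bid: Omar at $1958.7 — that is the price the winner pays.
Elif did not win, so Elif pays nothing and receives nothing: payoff $0.

$0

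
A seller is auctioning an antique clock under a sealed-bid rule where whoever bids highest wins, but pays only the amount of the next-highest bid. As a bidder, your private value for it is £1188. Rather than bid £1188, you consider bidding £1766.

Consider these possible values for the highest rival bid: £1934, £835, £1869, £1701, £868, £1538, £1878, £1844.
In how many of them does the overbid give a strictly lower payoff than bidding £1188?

2

The deviation hurts exactly when the highest competing bid lies strictly between £1188 and £1766 — overbidding then wins at a price above your value.
£1934: above both → same outcome either way.
£835: below both → same outcome either way.
£1869: above both → same outcome either way.
£1701: inside the interval → strictly worse (loss £513).
£868: below both → same outcome either way.
£1538: inside the interval → strictly worse (loss £350).
£1878: above both → same outcome either way.
£1844: above both → same outcome either way.
Count: 2.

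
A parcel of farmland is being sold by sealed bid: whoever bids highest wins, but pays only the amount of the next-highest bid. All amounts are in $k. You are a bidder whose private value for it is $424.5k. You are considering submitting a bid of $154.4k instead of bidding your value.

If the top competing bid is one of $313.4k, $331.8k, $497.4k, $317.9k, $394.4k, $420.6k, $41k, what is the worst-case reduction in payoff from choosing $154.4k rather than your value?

$313.4k: truthful gives $111.1k, deviation gives $0k → loss $111.1k.
$331.8k: truthful gives $92.7k, deviation gives $0k → loss $92.7k.
$497.4k: same outcome either way → loss $0k.
$317.9k: truthful gives $106.6k, deviation gives $0k → loss $106.6k.
$394.4k: truthful gives $30.1k, deviation gives $0k → loss $30.1k.
$420.6k: truthful gives $3.9k, deviation gives $0k → loss $3.9k.
$41k: same outcome either way → loss $0k.
Maximum loss: $111.1k.

$111.1k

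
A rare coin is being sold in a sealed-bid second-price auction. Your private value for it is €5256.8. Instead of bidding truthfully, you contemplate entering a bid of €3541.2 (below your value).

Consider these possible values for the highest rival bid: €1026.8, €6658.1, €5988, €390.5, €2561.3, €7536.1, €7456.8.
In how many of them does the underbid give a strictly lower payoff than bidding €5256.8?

0

The deviation hurts exactly when the highest competing bid lies strictly between €3541.2 and €5256.8 — underbidding then forfeits a profitable win.
€1026.8: below both → same outcome either way.
€6658.1: above both → same outcome either way.
€5988: above both → same outcome either way.
€390.5: below both → same outcome either way.
€2561.3: below both → same outcome either way.
€7536.1: above both → same outcome either way.
€7456.8: above both → same outcome either way.
Count: 0.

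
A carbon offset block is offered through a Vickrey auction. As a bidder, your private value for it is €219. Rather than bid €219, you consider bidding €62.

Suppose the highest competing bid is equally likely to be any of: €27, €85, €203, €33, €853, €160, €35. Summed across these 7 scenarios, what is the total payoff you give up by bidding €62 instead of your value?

€209

The deviation costs you only when the competing bid falls strictly between €62 and €219; elsewhere both bids give the same outcome.
€27: outcomes coincide → loss €0.
€85: truthful payoff €134, deviation payoff €0 → loss €134.
€203: truthful payoff €16, deviation payoff €0 → loss €16.
€33: outcomes coincide → loss €0.
€853: outcomes coincide → loss €0.
€160: truthful payoff €59, deviation payoff €0 → loss €59.
€35: outcomes coincide → loss €0.
Total loss = €134 + €16 + €59 = €209.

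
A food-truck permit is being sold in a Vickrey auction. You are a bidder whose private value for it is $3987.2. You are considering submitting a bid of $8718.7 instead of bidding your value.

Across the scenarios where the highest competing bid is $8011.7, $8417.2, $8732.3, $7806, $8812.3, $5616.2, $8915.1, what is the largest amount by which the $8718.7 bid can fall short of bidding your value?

$8011.7: truthful gives $0, deviation gives −$4024.5 → loss $4024.5.
$8417.2: truthful gives $0, deviation gives −$4430 → loss $4430.
$8732.3: same outcome either way → loss $0.
$7806: truthful gives $0, deviation gives −$3818.8 → loss $3818.8.
$8812.3: same outcome either way → loss $0.
$5616.2: truthful gives $0, deviation gives −$1629 → loss $1629.
$8915.1: same outcome either way → loss $0.
Maximum loss: $4430.

$4430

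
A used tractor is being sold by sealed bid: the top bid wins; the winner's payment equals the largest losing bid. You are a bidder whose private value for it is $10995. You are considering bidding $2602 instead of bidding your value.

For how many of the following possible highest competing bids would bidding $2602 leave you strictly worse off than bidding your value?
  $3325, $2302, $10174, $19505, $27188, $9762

The deviation hurts exactly when the highest competing bid lies strictly between $2602 and $10995 — underbidding then forfeits a profitable win.
$3325: inside the interval → strictly worse (loss $7670).
$2302: below both → same outcome either way.
$10174: inside the interval → strictly worse (loss $821).
$19505: above both → same outcome either way.
$27188: above both → same outcome either way.
$9762: inside the interval → strictly worse (loss $1233).
Count: 3.

3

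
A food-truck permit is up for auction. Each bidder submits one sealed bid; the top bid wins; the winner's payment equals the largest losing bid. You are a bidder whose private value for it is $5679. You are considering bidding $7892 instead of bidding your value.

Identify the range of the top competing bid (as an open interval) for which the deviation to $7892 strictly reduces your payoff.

($5679, $7892)

If the competing bid is below $5679, both bids win at the same price — no difference.
If it is above $7892, both bids lose — no difference.
If it lies strictly between $5679 and $7892, bidding your value loses (payoff 0) while bidding $7892 wins at a price above your value (payoff negative).
So the deviation strictly hurts on the open interval ($5679, $7892).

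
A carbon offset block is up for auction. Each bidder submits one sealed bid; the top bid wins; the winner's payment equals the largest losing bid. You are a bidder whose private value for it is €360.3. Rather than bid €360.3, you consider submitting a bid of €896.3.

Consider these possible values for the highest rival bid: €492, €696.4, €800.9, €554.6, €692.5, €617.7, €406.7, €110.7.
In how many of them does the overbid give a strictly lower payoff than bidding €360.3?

The deviation hurts exactly when the highest competing bid lies strictly between €360.3 and €896.3 — overbidding then wins at a price above your value.
€492: inside the interval → strictly worse (loss €131.7).
€696.4: inside the interval → strictly worse (loss €336.1).
€800.9: inside the interval → strictly worse (loss €440.6).
€554.6: inside the interval → strictly worse (loss €194.3).
€692.5: inside the interval → strictly worse (loss €332.2).
€617.7: inside the interval → strictly worse (loss €257.4).
€406.7: inside the interval → strictly worse (loss €46.4).
€110.7: below both → same outcome either way.
Count: 7.

7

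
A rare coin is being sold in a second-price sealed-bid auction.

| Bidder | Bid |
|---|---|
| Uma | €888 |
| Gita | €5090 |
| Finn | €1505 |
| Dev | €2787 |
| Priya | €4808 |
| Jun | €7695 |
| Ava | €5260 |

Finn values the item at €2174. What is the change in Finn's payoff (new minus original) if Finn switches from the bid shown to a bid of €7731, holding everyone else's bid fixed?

−€5521

The highest bid among the other bidders is €7695; Finn's bid doesn't change that.
Original bid €1505: Finn is not highest (top rival bid is €7695); payoff €0.
Alternative bid €7731: Finn is highest, pays the top rival bid €7695; payoff €2174 − €7695 = −€5521.
Change in payoff = −€5521 − (€0) = −€5521.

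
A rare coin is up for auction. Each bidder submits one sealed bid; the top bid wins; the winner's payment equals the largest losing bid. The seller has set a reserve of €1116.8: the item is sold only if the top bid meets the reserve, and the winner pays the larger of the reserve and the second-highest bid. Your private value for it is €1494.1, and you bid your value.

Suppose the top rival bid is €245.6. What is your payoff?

Your bid €1494.1 is the highest and exceeds the reserve.
Price = max(second-highest bid, reserve) = max(€245.6, €1116.8) = €1116.8.
Payoff = €1494.1 − €1116.8 = €377.3.

€377.3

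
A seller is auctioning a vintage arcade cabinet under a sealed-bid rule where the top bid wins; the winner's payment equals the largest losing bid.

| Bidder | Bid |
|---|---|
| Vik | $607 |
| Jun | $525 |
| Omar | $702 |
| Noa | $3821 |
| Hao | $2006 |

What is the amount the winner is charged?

$2006

Highest bid: Noa at $3821, so Noa wins.
Second-highest bid: Hao at $2006 — that is the price the winner pays.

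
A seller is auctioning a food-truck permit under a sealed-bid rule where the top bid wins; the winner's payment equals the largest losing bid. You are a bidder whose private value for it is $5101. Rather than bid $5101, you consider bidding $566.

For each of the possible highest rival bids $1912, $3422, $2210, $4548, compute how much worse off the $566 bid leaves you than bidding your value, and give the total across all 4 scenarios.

$8312

The deviation costs you only when the competing bid falls strictly between $566 and $5101; elsewhere both bids give the same outcome.
$1912: truthful payoff $3189, deviation payoff $0 → loss $3189.
$3422: truthful payoff $1679, deviation payoff $0 → loss $1679.
$2210: truthful payoff $2891, deviation payoff $0 → loss $2891.
$4548: truthful payoff $553, deviation payoff $0 → loss $553.
Total loss = $3189 + $1679 + $2891 + $553 = $8312.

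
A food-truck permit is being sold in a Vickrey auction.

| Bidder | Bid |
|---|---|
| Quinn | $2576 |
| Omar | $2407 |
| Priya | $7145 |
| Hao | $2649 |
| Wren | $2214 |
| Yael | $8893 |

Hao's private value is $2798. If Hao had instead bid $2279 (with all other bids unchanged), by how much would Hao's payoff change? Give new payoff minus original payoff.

$0

The highest bid among the other bidders is $8893; Hao's bid doesn't change that.
Original bid $2649: Hao is not highest (top rival bid is $8893); payoff $0.
Alternative bid $2279: Hao is not highest (top rival bid is $8893); payoff $0.
Change in payoff = $0 − ($0) = $0.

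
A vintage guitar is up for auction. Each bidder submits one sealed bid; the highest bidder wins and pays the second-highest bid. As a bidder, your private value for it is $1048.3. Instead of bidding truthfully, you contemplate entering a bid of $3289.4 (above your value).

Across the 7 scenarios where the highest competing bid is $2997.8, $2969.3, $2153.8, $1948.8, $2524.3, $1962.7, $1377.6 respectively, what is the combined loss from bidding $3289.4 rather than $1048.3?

$8596.2

The deviation costs you only when the competing bid falls strictly between $1048.3 and $3289.4; elsewhere both bids give the same outcome.
$2997.8: truthful payoff $0, deviation payoff −$1949.5 → loss $1949.5.
$2969.3: truthful payoff $0, deviation payoff −$1921 → loss $1921.
$2153.8: truthful payoff $0, deviation payoff −$1105.5 → loss $1105.5.
$1948.8: truthful payoff $0, deviation payoff −$900.5 → loss $900.5.
$2524.3: truthful payoff $0, deviation payoff −$1476 → loss $1476.
$1962.7: truthful payoff $0, deviation payoff −$914.4 → loss $914.4.
$1377.6: truthful payoff $0, deviation payoff −$329.3 → loss $329.3.
Total loss = $1949.5 + $1921 + $1105.5 + $900.5 + $1476 + $914.4 + $329.3 = $8596.2.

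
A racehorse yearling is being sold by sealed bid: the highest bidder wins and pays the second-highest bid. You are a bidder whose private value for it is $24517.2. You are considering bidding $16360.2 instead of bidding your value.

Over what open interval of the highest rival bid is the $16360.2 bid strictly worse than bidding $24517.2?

($16360.2, $24517.2)

If the competing bid is below $16360.2, both bids win at the same price — no difference.
If it is above $24517.2, both bids lose — no difference.
If it lies strictly between $16360.2 and $24517.2, bidding your value wins at a price below your value (positive payoff) while bidding $16360.2 loses (payoff 0).
So the deviation strictly hurts on the open interval ($16360.2, $24517.2).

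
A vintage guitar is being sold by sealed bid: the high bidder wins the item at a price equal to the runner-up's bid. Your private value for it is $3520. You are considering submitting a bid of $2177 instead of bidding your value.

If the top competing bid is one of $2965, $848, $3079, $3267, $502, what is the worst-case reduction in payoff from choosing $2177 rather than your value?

$2965: truthful gives $555, deviation gives $0 → loss $555.
$848: same outcome either way → loss $0.
$3079: truthful gives $441, deviation gives $0 → loss $441.
$3267: truthful gives $253, deviation gives $0 → loss $253.
$502: same outcome either way → loss $0.
Maximum loss: $555.

$555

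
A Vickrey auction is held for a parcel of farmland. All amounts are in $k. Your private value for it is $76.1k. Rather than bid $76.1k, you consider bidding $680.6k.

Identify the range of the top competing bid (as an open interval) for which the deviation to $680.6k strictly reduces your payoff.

If the competing bid is below $76.1k, both bids win at the same price — no difference.
If it is above $680.6k, both bids lose — no difference.
If it lies strictly between $76.1k and $680.6k, bidding your value loses (payoff 0) while bidding $680.6k wins at a price above your value (payoff negative).
So the deviation strictly hurts on the open interval ($76.1k, $680.6k).

($76.1k, $680.6k)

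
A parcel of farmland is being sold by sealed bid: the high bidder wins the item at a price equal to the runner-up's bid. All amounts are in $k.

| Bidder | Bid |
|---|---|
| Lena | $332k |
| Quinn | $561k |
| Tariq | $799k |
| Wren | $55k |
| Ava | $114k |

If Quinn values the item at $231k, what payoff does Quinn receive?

Highest bid: Tariq at $799k, so Tariq wins.
Second-highest bid: Quinn at $561k — that is the price the winner pays.
Quinn did not win, so Quinn pays nothing and receives nothing: payoff $0k.

$0k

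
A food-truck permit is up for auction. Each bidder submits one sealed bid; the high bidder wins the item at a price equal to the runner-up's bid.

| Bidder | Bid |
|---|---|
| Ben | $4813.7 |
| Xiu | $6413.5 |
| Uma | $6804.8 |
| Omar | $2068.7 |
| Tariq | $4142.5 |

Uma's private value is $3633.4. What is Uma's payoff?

−$2780.1

Highest bid: Uma at $6804.8, so Uma wins.
Second-highest bid: Xiu at $6413.5 — that is the price the winner pays.
Uma's payoff = value − price = $3633.4 − $6413.5 = −$2780.1.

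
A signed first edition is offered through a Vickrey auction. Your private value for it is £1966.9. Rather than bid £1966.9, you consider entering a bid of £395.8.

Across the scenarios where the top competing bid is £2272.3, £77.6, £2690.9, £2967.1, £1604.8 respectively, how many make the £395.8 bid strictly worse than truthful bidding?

The deviation hurts exactly when the highest competing bid lies strictly between £395.8 and £1966.9 — underbidding then forfeits a profitable win.
£2272.3: above both → same outcome either way.
£77.6: below both → same outcome either way.
£2690.9: above both → same outcome either way.
£2967.1: above both → same outcome either way.
£1604.8: inside the interval → strictly worse (loss £362.1).
Count: 1.

1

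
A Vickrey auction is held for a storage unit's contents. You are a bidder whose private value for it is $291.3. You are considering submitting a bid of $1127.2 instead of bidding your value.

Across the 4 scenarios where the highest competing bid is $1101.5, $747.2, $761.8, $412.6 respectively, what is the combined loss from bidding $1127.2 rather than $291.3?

The deviation costs you only when the competing bid falls strictly between $291.3 and $1127.2; elsewhere both bids give the same outcome.
$1101.5: truthful payoff $0, deviation payoff −$810.2 → loss $810.2.
$747.2: truthful payoff $0, deviation payoff −$455.9 → loss $455.9.
$761.8: truthful payoff $0, deviation payoff −$470.5 → loss $470.5.
$412.6: truthful payoff $0, deviation payoff −$121.3 → loss $121.3.
Total loss = $810.2 + $455.9 + $470.5 + $121.3 = $1857.9.
Because the price is fixed by the runner-up's bid, deviating from your value can only change a good outcome into a bad one — never the reverse.

$1857.9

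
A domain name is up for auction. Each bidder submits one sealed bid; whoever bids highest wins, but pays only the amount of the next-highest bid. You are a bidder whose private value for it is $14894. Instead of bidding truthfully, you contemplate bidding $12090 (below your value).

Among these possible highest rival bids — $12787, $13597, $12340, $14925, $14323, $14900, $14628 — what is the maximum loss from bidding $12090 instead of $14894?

$2554

$12787: truthful gives $2107, deviation gives $0 → loss $2107.
$13597: truthful gives $1297, deviation gives $0 → loss $1297.
$12340: truthful gives $2554, deviation gives $0 → loss $2554.
$14925: same outcome either way → loss $0.
$14323: truthful gives $571, deviation gives $0 → loss $571.
$14900: same outcome either way → loss $0.
$14628: truthful gives $266, deviation gives $0 → loss $266.
Maximum loss: $2554.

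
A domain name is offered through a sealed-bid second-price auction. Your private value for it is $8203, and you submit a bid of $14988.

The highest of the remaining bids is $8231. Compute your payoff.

Your bid $14988 exceeds the highest competing bid $8231, so you win.
In a second-price auction the winner pays the second-highest bid, $8231.
Payoff = value − price = $8203 − $8231 = −$28.

−$28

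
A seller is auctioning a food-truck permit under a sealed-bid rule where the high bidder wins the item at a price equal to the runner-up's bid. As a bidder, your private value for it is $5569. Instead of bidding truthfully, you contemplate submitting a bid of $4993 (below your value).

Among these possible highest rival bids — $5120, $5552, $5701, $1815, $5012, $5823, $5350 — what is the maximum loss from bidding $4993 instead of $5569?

$5120: truthful gives $449, deviation gives $0 → loss $449.
$5552: truthful gives $17, deviation gives $0 → loss $17.
$5701: same outcome either way → loss $0.
$1815: same outcome either way → loss $0.
$5012: truthful gives $557, deviation gives $0 → loss $557.
$5823: same outcome either way → loss $0.
$5350: truthful gives $219, deviation gives $0 → loss $219.
Maximum loss: $557.

$557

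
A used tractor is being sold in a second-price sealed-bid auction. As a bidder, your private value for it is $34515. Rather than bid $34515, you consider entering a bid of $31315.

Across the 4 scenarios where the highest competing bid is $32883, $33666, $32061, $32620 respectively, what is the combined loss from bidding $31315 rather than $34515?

The deviation costs you only when the competing bid falls strictly between $31315 and $34515; elsewhere both bids give the same outcome.
$32883: truthful payoff $1632, deviation payoff $0 → loss $1632.
$33666: truthful payoff $849, deviation payoff $0 → loss $849.
$32061: truthful payoff $2454, deviation payoff $0 → loss $2454.
$32620: truthful payoff $1895, deviation payoff $0 → loss $1895.
Total loss = $1632 + $849 + $2454 + $1895 = $6830.

$6830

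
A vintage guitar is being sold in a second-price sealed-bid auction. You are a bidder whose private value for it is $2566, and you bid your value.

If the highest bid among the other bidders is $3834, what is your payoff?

$0

Your bid $2566 is below the highest competing bid $3834, so you lose.
A losing bidder pays nothing and receives nothing: payoff = $0.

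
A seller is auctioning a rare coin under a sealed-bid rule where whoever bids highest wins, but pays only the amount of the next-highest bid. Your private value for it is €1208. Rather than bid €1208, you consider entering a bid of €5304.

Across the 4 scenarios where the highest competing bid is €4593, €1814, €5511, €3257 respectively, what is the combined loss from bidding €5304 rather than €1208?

The deviation costs you only when the competing bid falls strictly between €1208 and €5304; elsewhere both bids give the same outcome.
€4593: truthful payoff €0, deviation payoff −€3385 → loss €3385.
€1814: truthful payoff €0, deviation payoff −€606 → loss €606.
€5511: outcomes coincide → loss €0.
€3257: truthful payoff €0, deviation payoff −€2049 → loss €2049.
Total loss = €3385 + €606 + €2049 = €6040.

€6040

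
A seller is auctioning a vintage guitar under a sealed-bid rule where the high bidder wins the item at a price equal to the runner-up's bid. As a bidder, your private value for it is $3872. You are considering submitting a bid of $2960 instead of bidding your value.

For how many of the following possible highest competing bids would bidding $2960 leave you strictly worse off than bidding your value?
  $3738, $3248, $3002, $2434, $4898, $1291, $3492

The deviation hurts exactly when the highest competing bid lies strictly between $2960 and $3872 — underbidding then forfeits a profitable win.
$3738: inside the interval → strictly worse (loss $134).
$3248: inside the interval → strictly worse (loss $624).
$3002: inside the interval → strictly worse (loss $870).
$2434: below both → same outcome either way.
$4898: above both → same outcome either way.
$1291: below both → same outcome either way.
$3492: inside the interval → strictly worse (loss $380).
Count: 4.

4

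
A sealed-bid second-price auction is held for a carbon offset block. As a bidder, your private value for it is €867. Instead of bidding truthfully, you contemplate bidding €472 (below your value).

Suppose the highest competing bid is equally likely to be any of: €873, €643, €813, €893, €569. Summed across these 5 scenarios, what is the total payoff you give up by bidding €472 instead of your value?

The deviation costs you only when the competing bid falls strictly between €472 and €867; elsewhere both bids give the same outcome.
€873: outcomes coincide → loss €0.
€643: truthful payoff €224, deviation payoff €0 → loss €224.
€813: truthful payoff €54, deviation payoff €0 → loss €54.
€893: outcomes coincide → loss €0.
€569: truthful payoff €298, deviation payoff €0 → loss €298.
Total loss = €224 + €54 + €298 = €576.

€576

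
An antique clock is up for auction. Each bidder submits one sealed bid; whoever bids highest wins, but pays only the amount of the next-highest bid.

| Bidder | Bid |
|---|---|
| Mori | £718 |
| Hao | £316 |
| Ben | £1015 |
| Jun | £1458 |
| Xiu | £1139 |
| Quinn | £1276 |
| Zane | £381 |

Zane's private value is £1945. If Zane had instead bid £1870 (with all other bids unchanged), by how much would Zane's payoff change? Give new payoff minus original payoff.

£487

The highest bid among the other bidders is £1458; Zane's bid doesn't change that.
Original bid £381: Zane is not highest (top rival bid is £1458); payoff £0.
Alternative bid £1870: Zane is highest, pays the top rival bid £1458; payoff £1945 − £1458 = £487.
Change in payoff = £487 − (£0) = £487.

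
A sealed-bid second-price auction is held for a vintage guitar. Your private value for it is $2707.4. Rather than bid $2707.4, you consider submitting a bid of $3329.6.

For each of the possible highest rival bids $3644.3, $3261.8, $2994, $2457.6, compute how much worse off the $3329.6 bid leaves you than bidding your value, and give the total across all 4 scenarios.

The deviation costs you only when the competing bid falls strictly between $2707.4 and $3329.6; elsewhere both bids give the same outcome.
$3644.3: outcomes coincide → loss $0.
$3261.8: truthful payoff $0, deviation payoff −$554.4 → loss $554.4.
$2994: truthful payoff $0, deviation payoff −$286.6 → loss $286.6.
$2457.6: outcomes coincide → loss $0.
Total loss = $554.4 + $286.6 = $841.

$841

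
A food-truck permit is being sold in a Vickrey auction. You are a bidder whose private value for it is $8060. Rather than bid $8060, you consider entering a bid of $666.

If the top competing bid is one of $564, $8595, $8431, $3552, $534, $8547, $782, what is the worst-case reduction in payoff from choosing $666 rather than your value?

$7278

$564: same outcome either way → loss $0.
$8595: same outcome either way → loss $0.
$8431: same outcome either way → loss $0.
$3552: truthful gives $4508, deviation gives $0 → loss $4508.
$534: same outcome either way → loss $0.
$8547: same outcome either way → loss $0.
$782: truthful gives $7278, deviation gives $0 → loss $7278.
Maximum loss: $7278.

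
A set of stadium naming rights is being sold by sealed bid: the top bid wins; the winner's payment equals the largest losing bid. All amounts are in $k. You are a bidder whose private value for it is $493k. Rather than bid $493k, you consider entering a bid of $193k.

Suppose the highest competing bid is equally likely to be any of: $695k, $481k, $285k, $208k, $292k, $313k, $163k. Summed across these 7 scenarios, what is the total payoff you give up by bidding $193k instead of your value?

$886k

The deviation costs you only when the competing bid falls strictly between $193k and $493k; elsewhere both bids give the same outcome.
$695k: outcomes coincide → loss $0k.
$481k: truthful payoff $12k, deviation payoff $0k → loss $12k.
$285k: truthful payoff $208k, deviation payoff $0k → loss $208k.
$208k: truthful payoff $285k, deviation payoff $0k → loss $285k.
$292k: truthful payoff $201k, deviation payoff $0k → loss $201k.
$313k: truthful payoff $180k, deviation payoff $0k → loss $180k.
$163k: outcomes coincide → loss $0k.
Total loss = $12k + $208k + $285k + $201k + $180k = $886k.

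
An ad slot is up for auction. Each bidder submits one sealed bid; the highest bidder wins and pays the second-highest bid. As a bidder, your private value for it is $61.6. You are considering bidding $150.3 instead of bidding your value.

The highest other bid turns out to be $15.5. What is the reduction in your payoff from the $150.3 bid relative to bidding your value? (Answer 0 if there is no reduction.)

$0

Bidding your value $61.6: you win (since $61.6 > $15.5) and pay $15.5. Payoff $46.1.
Bidding $150.3: you win and pay $15.5. Payoff $61.6 − $15.5 = $46.1.
Difference = $46.1 − $46.1 = $0; both bids lead to the same outcome because the competing bid is below both your value and your alternative bid.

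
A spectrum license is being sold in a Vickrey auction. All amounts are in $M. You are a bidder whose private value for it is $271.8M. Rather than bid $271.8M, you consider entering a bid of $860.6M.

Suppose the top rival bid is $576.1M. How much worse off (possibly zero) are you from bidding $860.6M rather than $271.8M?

$304.3M

Bidding your value $271.8M: you lose (since $271.8M < $576.1M). Payoff $0M.
Bidding $860.6M: you win and pay $576.1M. Payoff $271.8M − $576.1M = −$304.3M.
The competing bid $576.1M lies between your value and your inflated bid, so overbidding wins an item priced above your value.
Loss from deviating = $0M − (−$304.3M) = $304.3M.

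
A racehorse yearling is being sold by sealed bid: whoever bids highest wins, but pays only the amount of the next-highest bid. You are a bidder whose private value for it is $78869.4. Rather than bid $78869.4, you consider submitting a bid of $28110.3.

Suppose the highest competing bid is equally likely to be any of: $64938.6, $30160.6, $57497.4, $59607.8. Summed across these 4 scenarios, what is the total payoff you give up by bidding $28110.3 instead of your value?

The deviation costs you only when the competing bid falls strictly between $28110.3 and $78869.4; elsewhere both bids give the same outcome.
$64938.6: truthful payoff $13930.8, deviation payoff $0 → loss $13930.8.
$30160.6: truthful payoff $48708.8, deviation payoff $0 → loss $48708.8.
$57497.4: truthful payoff $21372, deviation payoff $0 → loss $21372.
$59607.8: truthful payoff $19261.6, deviation payoff $0 → loss $19261.6.
Total loss = $13930.8 + $48708.8 + $21372 + $19261.6 = $103273.2.

$103273.2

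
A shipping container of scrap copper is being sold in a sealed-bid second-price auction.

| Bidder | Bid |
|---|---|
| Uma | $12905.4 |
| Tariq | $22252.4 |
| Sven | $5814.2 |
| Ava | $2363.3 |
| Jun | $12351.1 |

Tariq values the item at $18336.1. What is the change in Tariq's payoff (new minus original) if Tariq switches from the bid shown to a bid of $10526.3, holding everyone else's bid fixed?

The highest bid among the other bidders is $12905.4; Tariq's bid doesn't change that.
Original bid $22252.4: Tariq is highest, pays the top rival bid $12905.4; payoff $18336.1 − $12905.4 = $5430.7.
Alternative bid $10526.3: Tariq is not highest (top rival bid is $12905.4); payoff $0.
Change in payoff = $0 − ($5430.7) = −$5430.7.

−$5430.7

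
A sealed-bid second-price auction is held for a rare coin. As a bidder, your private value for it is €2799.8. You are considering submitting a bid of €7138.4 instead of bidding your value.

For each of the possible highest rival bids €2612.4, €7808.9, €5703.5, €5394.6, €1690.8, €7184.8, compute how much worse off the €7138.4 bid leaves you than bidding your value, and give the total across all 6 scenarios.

€5498.5

The deviation costs you only when the competing bid falls strictly between €2799.8 and €7138.4; elsewhere both bids give the same outcome.
€2612.4: outcomes coincide → loss €0.
€7808.9: outcomes coincide → loss €0.
€5703.5: truthful payoff €0, deviation payoff −€2903.7 → loss €2903.7.
€5394.6: truthful payoff €0, deviation payoff −€2594.8 → loss €2594.8.
€1690.8: outcomes coincide → loss €0.
€7184.8: outcomes coincide → loss €0.
Total loss = €2903.7 + €2594.8 = €5498.5.
Truthful bidding weakly dominates here: raising your bid can only win items priced above your value, and lowering it can only forfeit items priced below.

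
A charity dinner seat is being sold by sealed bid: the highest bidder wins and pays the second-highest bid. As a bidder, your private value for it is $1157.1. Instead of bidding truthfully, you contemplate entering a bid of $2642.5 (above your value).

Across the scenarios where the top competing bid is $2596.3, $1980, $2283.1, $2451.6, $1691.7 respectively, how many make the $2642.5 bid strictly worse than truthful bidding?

The deviation hurts exactly when the highest competing bid lies strictly between $1157.1 and $2642.5 — overbidding then wins at a price above your value.
$2596.3: inside the interval → strictly worse (loss $1439.2).
$1980: inside the interval → strictly worse (loss $822.9).
$2283.1: inside the interval → strictly worse (loss $1126).
$2451.6: inside the interval → strictly worse (loss $1294.5).
$1691.7: inside the interval → strictly worse (loss $534.6).
Count: 5.

5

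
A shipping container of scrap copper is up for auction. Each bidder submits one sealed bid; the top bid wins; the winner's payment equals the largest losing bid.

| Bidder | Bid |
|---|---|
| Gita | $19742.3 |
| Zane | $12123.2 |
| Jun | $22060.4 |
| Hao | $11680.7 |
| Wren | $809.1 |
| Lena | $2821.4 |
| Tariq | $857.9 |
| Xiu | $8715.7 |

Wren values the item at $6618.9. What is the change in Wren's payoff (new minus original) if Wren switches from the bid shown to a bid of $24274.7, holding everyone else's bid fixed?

−$15441.5

The highest bid among the other bidders is $22060.4; Wren's bid doesn't change that.
Original bid $809.1: Wren is not highest (top rival bid is $22060.4); payoff $0.
Alternative bid $24274.7: Wren is highest, pays the top rival bid $22060.4; payoff $6618.9 − $22060.4 = −$15441.5.
Change in payoff = −$15441.5 − ($0) = −$15441.5.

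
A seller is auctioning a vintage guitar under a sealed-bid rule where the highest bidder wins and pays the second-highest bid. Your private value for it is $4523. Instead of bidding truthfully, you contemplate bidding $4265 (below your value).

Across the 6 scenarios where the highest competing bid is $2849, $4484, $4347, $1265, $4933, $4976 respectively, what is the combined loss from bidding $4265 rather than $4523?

The deviation costs you only when the competing bid falls strictly between $4265 and $4523; elsewhere both bids give the same outcome.
$2849: outcomes coincide → loss $0.
$4484: truthful payoff $39, deviation payoff $0 → loss $39.
$4347: truthful payoff $176, deviation payoff $0 → loss $176.
$1265: outcomes coincide → loss $0.
$4933: outcomes coincide → loss $0.
$4976: outcomes coincide → loss $0.
Total loss = $39 + $176 = $215.

$215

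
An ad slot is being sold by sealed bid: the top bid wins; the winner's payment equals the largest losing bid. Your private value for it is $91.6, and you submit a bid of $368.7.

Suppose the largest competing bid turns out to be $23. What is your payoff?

$68.6

Your bid $368.7 exceeds the highest competing bid $23, so you win.
In a second-price auction the winner pays the second-highest bid, $23.
Payoff = value − price = $91.6 − $23 = $68.6.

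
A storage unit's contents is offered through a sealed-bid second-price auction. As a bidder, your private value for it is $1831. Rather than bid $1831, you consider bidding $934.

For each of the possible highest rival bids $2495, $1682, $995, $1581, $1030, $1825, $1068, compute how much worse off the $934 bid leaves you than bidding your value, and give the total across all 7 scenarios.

The deviation costs you only when the competing bid falls strictly between $934 and $1831; elsewhere both bids give the same outcome.
$2495: outcomes coincide → loss $0.
$1682: truthful payoff $149, deviation payoff $0 → loss $149.
$995: truthful payoff $836, deviation payoff $0 → loss $836.
$1581: truthful payoff $250, deviation payoff $0 → loss $250.
$1030: truthful payoff $801, deviation payoff $0 → loss $801.
$1825: truthful payoff $6, deviation payoff $0 → loss $6.
$1068: truthful payoff $763, deviation payoff $0 → loss $763.
Total loss = $149 + $836 + $250 + $801 + $6 + $763 = $2805.
Truthful bidding weakly dominates here: raising your bid can only win items priced above your value, and lowering it can only forfeit items priced below.

$2805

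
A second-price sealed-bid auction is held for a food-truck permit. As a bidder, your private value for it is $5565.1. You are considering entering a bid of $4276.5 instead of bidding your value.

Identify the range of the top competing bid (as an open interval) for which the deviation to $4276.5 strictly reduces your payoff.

($4276.5, $5565.1)

If the competing bid is below $4276.5, both bids win at the same price — no difference.
If it is above $5565.1, both bids lose — no difference.
If it lies strictly between $4276.5 and $5565.1, bidding your value wins at a price below your value (positive payoff) while bidding $4276.5 loses (payoff 0).
So the deviation strictly hurts on the open interval ($4276.5, $5565.1).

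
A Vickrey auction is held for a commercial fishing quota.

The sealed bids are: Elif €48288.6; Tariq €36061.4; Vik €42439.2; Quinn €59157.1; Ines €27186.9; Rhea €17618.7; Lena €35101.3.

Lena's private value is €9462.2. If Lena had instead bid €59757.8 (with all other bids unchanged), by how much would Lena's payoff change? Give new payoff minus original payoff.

−€49694.9

The highest bid among the other bidders is €59157.1; Lena's bid doesn't change that.
Original bid €35101.3: Lena is not highest (top rival bid is €59157.1); payoff €0.
Alternative bid €59757.8: Lena is highest, pays the top rival bid €59157.1; payoff €9462.2 − €59157.1 = −€49694.9.
Change in payoff = −€49694.9 − (€0) = −€49694.9.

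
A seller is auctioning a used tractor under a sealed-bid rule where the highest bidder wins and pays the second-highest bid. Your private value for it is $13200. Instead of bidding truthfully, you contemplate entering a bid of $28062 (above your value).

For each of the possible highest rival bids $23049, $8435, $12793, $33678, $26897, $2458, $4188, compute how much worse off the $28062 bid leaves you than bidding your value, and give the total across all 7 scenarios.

$23546

The deviation costs you only when the competing bid falls strictly between $13200 and $28062; elsewhere both bids give the same outcome.
$23049: truthful payoff $0, deviation payoff −$9849 → loss $9849.
$8435: outcomes coincide → loss $0.
$12793: outcomes coincide → loss $0.
$33678: outcomes coincide → loss $0.
$26897: truthful payoff $0, deviation payoff −$13697 → loss $13697.
$2458: outcomes coincide → loss $0.
$4188: outcomes coincide → loss $0.
Total loss = $9849 + $13697 = $23546.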